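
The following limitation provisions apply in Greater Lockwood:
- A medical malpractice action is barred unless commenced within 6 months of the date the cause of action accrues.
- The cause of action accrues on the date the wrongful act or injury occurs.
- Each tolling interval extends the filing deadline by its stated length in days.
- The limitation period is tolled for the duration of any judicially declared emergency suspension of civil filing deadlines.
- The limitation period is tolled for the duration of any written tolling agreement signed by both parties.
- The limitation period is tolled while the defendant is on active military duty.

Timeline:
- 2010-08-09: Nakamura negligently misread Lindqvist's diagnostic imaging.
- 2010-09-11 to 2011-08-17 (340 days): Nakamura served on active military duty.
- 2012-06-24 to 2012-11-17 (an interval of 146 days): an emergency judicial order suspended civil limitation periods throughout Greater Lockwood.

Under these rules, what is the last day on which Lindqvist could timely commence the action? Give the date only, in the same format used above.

The claim accrued on 2010-08-09, when the wrongful act occurred.
Adding the 6 months base period to 2010-08-09 gives a deadline of 2011-02-09, before any tolling.
Because the defendant's active military service ran from 2010-09-11 to 2011-08-17, the deadline is extended by 340 days to 2012-01-15.
The emergency suspension of filing deadlines from 2012-06-24 to 2012-11-17 began after the period had already run on 2012-01-15, so it has no tolling effect.

2012-01-15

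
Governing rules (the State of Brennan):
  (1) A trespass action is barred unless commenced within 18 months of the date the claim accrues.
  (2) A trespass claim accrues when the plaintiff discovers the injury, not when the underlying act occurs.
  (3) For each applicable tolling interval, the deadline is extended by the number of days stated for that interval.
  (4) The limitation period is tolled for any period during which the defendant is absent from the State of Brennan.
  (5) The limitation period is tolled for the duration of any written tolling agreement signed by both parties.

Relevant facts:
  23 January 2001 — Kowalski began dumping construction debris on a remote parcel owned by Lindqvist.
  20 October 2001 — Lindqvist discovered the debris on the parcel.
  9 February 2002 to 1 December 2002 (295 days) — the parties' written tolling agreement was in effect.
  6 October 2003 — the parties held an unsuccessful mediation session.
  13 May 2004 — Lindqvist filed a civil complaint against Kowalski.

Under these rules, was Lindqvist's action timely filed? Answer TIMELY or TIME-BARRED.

TIME-BARRED

Accrual is tied to discovery, so the period began on 20 October 2001 rather than on 23 January 2001 when the act occurred.
Adding the 18 months base period to 20 October 2001 gives a deadline of 20 April 2003, before any tolling.
The written tolling agreement from 9 February 2002 to 1 December 2002 tolled the period for 295 days, extending the deadline to 9 February 2004.
The other events in the timeline have no effect on the limitation period under the stated rules.
Filing on 13 May 2004 missed the 9 February 2004 deadline — the action is time-barred.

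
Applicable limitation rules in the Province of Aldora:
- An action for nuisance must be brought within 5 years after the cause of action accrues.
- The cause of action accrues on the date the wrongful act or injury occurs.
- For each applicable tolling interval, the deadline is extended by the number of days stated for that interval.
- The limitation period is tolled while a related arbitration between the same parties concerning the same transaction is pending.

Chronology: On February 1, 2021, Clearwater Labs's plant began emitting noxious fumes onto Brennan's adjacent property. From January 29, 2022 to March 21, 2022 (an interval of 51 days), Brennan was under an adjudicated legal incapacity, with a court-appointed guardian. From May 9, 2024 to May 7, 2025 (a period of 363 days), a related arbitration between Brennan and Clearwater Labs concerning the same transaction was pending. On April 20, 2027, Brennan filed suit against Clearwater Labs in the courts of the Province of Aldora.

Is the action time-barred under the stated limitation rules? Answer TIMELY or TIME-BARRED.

TIME-BARRED

The limitation period began to run on February 1, 2021.
5 years from February 1, 2021 is February 1, 2026.
The period was tolled for 363 days by the pending related arbitration (May 9, 2024 to May 7, 2025), pushing the deadline to January 30, 2027.
No stated provision tolls the period for the plaintiff's incapacity, so the interval from January 29, 2022 to March 21, 2022 has no effect on the deadline.
The April 20, 2027 filing falls after the January 30, 2027 deadline; the claim is time-barred.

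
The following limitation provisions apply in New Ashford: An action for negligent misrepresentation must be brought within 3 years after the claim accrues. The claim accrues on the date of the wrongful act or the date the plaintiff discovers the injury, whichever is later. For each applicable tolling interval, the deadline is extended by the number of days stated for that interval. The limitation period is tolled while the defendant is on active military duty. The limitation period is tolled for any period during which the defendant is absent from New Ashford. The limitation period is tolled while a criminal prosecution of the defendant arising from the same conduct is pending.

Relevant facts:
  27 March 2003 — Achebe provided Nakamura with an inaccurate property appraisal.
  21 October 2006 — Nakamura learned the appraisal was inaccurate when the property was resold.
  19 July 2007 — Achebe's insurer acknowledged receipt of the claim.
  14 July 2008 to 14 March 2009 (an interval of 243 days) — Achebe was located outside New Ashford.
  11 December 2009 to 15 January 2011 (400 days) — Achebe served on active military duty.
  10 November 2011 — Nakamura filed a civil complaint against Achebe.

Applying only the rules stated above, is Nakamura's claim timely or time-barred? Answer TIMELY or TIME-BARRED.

Taking the later of the act (27 March 2003) and discovery (21 October 2006), the claim accrued on 21 October 2006.
The untolled deadline — 3 years after 21 October 2006 — is 21 October 2009.
Because the defendant's absence from the jurisdiction ran from 14 July 2008 to 14 March 2009, the deadline is extended by 243 days to 21 June 2010.
The period was tolled for 400 days by the defendant's active military service (11 December 2009 to 15 January 2011), pushing the deadline to 26 July 2011.
The other events in the timeline have no effect on the limitation period under the stated rules.
The 10 November 2011 filing falls after the 26 July 2011 deadline; the claim is time-barred.

TIME-BARRED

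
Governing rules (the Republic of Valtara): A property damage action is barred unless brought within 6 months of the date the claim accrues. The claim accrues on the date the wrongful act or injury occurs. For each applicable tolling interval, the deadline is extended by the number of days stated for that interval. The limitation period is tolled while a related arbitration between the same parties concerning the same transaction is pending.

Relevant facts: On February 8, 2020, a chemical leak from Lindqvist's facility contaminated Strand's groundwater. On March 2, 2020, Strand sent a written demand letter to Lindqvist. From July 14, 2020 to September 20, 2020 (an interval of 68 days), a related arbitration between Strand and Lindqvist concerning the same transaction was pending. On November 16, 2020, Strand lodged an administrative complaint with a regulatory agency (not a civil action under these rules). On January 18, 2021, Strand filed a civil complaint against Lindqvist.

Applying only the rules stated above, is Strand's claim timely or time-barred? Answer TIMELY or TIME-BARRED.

The claim accrued on February 8, 2020, when the wrongful act occurred.
6 months from February 8, 2020 is August 8, 2020.
The pending related arbitration from July 14, 2020 to September 20, 2020 tolled the period for 68 days, extending the deadline to October 15, 2020.
The other events in the timeline have no effect on the limitation period under the stated rules.
The January 18, 2021 filing falls after the October 15, 2020 deadline; the claim is time-barred.

TIME-BARRED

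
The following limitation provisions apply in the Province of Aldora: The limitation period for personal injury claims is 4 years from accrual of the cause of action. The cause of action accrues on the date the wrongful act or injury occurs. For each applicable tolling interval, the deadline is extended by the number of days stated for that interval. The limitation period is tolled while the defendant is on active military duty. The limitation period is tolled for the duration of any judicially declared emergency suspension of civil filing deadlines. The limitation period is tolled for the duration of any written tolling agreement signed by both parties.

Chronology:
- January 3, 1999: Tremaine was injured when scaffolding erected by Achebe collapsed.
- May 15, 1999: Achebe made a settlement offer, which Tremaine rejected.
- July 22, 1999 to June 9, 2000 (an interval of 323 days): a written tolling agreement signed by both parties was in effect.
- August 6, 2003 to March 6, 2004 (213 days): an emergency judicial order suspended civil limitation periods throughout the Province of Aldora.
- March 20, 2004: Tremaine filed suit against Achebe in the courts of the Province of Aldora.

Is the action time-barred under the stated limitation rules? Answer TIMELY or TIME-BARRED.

The claim accrued on January 3, 1999, when the wrongful act occurred.
4 years from January 3, 1999 is January 3, 2003.
The period was tolled for 323 days by the written tolling agreement (July 22, 1999 to June 9, 2000), pushing the deadline to November 22, 2003.
The emergency suspension of filing deadlines from August 6, 2003 to March 6, 2004 tolled the period for 213 days, extending the deadline to June 22, 2004.
None of the other events listed affects the running of the period under the stated rules.
The March 20, 2004 filing precedes the June 22, 2004 deadline; the claim is timely.

TIMELY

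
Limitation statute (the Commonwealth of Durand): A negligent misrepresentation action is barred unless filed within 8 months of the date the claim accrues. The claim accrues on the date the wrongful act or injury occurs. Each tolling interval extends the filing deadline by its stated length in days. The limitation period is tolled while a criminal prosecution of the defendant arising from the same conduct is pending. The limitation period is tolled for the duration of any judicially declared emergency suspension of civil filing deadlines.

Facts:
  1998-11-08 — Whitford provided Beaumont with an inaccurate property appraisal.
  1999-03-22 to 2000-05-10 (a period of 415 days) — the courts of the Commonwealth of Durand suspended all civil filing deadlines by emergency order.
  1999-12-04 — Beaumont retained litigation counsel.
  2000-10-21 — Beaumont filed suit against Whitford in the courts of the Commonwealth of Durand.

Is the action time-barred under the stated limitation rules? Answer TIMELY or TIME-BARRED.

The claim accrued on 1998-11-08, the date of the act.
Adding the 8 months base period to 1998-11-08 gives a deadline of 1999-07-08, before any tolling.
Because the emergency suspension of filing deadlines ran from 1999-03-22 to 2000-05-10, the deadline is extended by 415 days to 2000-08-26.
None of the other events listed affects the running of the period under the stated rules.
Filing on 2000-10-21 missed the 2000-08-26 deadline — the action is time-barred.

TIME-BARRED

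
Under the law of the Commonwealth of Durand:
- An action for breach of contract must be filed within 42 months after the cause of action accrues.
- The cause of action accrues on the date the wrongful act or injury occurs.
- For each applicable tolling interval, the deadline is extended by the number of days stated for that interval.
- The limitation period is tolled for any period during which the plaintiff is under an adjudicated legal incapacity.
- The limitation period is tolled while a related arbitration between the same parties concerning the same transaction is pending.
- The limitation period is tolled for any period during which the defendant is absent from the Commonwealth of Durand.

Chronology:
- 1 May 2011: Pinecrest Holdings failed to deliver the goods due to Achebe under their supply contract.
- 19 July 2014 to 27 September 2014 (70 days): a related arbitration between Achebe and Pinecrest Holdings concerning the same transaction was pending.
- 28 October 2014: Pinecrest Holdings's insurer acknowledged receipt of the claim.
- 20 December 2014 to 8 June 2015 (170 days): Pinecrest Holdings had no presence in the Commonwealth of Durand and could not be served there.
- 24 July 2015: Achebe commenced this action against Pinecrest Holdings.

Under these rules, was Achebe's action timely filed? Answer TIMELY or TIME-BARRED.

TIME-BARRED

The claim accrued on 1 May 2011, when the wrongful act occurred.
The untolled deadline — 42 months after 1 May 2011 — is 1 November 2014.
The period was tolled for 70 days by the pending related arbitration (19 July 2014 to 27 September 2014), pushing the deadline to 10 January 2015.
Because the defendant's absence from the jurisdiction ran from 20 December 2014 to 8 June 2015, the deadline is extended by 170 days to 29 June 2015.
The other events in the timeline have no effect on the limitation period under the stated rules.
The 24 July 2015 filing falls after the 29 June 2015 deadline; the claim is time-barred.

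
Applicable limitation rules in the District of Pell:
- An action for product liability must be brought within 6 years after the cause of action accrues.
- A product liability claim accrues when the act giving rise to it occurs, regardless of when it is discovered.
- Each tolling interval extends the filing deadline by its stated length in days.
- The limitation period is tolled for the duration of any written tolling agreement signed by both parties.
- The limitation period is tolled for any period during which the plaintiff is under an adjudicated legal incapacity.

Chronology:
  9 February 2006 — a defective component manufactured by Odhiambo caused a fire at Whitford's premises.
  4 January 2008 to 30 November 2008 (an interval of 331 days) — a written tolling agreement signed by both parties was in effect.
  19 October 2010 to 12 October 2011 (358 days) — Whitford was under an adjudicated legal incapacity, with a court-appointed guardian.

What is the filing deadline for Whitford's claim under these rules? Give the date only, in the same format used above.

29 December 2013

The claim accrued on 9 February 2006, when the wrongful act occurred.
The untolled deadline — 6 years after 9 February 2006 — is 9 February 2012.
Because the written tolling agreement ran from 4 January 2008 to 30 November 2008, the deadline is extended by 331 days to 5 January 2013.
Because the plaintiff's legal incapacity ran from 19 October 2010 to 12 October 2011, the deadline is extended by 358 days to 29 December 2013.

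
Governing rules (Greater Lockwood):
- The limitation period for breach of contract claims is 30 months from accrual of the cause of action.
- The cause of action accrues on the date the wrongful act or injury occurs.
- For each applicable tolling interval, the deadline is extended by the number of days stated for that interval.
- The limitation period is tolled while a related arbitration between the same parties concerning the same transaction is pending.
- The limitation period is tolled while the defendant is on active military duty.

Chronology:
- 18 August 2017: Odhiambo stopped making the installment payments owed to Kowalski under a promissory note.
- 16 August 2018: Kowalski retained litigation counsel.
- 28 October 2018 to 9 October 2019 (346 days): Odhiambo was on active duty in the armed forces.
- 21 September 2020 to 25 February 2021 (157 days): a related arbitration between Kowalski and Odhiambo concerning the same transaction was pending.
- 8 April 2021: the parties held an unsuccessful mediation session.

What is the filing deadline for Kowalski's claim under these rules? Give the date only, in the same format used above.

5 July 2021

The cause of action accrued on 18 August 2017, the date of the act.
The untolled deadline — 30 months after 18 August 2017 — is 18 February 2020.
Because the defendant's active military service ran from 28 October 2018 to 9 October 2019, the deadline is extended by 346 days to 29 January 2021.
The period was tolled for 157 days by the pending related arbitration (21 September 2020 to 25 February 2021), pushing the deadline to 5 July 2021.
The other events in the timeline have no effect on the limitation period under the stated rules.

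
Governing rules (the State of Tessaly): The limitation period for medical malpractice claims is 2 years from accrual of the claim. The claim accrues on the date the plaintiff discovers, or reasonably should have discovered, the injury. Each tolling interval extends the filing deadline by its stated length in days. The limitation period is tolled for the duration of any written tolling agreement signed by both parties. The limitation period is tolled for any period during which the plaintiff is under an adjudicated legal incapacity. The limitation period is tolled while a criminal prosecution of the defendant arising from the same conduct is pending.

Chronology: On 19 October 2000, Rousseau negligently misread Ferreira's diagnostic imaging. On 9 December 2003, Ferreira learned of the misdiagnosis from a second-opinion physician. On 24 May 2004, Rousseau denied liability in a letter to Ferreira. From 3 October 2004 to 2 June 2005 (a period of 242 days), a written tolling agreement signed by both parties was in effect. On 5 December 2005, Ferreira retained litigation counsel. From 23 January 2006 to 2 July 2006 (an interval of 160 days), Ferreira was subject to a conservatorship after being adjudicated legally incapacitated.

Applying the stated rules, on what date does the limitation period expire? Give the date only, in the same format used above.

Accrual is tied to discovery, so the period began on 9 December 2003 rather than on 19 October 2000 when the act occurred.
The untolled deadline — 2 years after 9 December 2003 — is 9 December 2005.
The period was tolled for 242 days by the written tolling agreement (3 October 2004 to 2 June 2005), pushing the deadline to 8 August 2006.
The plaintiff's legal incapacity from 23 January 2006 to 2 July 2006 tolled the period for 160 days, extending the deadline to 15 January 2007.
None of the other events listed affects the running of the period under the stated rules.

15 January 2007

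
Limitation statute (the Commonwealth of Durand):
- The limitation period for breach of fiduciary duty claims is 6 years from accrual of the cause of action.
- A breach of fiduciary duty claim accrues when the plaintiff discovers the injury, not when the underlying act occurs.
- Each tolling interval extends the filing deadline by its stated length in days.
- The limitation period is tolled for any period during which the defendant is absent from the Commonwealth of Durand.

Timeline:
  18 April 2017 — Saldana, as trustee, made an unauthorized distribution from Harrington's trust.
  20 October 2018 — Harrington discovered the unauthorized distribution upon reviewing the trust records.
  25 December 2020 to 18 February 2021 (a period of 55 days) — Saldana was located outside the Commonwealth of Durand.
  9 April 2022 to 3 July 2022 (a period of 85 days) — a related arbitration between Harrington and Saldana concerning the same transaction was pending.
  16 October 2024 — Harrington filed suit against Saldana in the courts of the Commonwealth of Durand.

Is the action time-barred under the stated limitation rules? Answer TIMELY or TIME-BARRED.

TIMELY

Accrual is tied to discovery, so the period began on 20 October 2018 rather than on 18 April 2017 when the act occurred.
The untolled deadline — 6 years after 20 October 2018 — is 20 October 2024.
The period was tolled for 55 days by the defendant's absence from the jurisdiction (25 December 2020 to 18 February 2021), pushing the deadline to 14 December 2024.
No stated provision tolls the period for a pending arbitration, so the interval from 9 April 2022 to 3 July 2022 has no effect on the deadline.
The 16 October 2024 filing precedes the 14 December 2024 deadline; the claim is timely.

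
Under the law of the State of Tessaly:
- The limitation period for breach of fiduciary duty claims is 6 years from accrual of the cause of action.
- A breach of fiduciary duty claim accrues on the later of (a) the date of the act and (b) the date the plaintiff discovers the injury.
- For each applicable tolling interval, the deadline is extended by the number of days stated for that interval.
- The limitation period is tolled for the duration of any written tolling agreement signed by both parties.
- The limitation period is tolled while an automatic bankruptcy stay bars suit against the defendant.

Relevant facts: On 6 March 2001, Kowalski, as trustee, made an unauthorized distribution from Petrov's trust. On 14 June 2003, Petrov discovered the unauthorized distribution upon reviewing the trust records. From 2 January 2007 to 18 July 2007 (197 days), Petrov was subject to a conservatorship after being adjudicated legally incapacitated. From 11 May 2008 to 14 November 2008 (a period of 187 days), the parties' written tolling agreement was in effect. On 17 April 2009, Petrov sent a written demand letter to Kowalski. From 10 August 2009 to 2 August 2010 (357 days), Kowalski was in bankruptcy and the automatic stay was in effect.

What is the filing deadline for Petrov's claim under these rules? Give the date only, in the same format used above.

The claim accrued on 14 June 2003 — the later of the 6 March 2001 act and the 14 June 2003 discovery.
The untolled deadline — 6 years after 14 June 2003 — is 14 June 2009.
The period was tolled for 187 days by the written tolling agreement (11 May 2008 to 14 November 2008), pushing the deadline to 18 December 2009.
Because the automatic bankruptcy stay ran from 10 August 2009 to 2 August 2010, the deadline is extended by 357 days to 10 December 2010.
No stated provision tolls the period for the plaintiff's incapacity, so the interval from 2 January 2007 to 18 July 2007 has no effect on the deadline.
Nothing else in the chronology tolls or restarts the period.

10 December 2010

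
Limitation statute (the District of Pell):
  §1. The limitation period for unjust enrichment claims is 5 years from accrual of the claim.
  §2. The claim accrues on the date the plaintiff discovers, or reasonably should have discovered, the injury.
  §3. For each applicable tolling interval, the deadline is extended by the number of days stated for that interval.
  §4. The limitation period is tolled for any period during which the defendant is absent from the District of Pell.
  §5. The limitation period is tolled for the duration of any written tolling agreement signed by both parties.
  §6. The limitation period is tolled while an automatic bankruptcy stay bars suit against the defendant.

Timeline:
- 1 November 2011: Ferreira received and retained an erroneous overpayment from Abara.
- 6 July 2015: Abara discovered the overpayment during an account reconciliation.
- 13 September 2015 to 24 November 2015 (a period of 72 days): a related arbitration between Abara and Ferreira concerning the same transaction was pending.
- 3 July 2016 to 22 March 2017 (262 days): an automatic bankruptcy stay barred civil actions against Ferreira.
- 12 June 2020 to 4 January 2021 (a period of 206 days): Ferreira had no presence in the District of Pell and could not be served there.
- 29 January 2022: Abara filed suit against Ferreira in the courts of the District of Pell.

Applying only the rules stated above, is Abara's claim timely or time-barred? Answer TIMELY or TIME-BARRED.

Under the discovery rule, the claim accrued on 6 July 2015, when Abara discovered the injury — not on the 1 November 2011 date of the underlying act.
The untolled deadline — 5 years after 6 July 2015 — is 6 July 2020.
The period was tolled for 262 days by the automatic bankruptcy stay (3 July 2016 to 22 March 2017), pushing the deadline to 25 March 2021.
The defendant's absence from the jurisdiction from 12 June 2020 to 4 January 2021 tolled the period for 206 days, extending the deadline to 17 October 2021.
The pending related arbitration from 13 September 2015 to 24 November 2015 does not toll the period, because no stated rule makes a pending arbitration a tolling event.
Filing on 29 January 2022 missed the 17 October 2021 deadline — the action is time-barred.

TIME-BARRED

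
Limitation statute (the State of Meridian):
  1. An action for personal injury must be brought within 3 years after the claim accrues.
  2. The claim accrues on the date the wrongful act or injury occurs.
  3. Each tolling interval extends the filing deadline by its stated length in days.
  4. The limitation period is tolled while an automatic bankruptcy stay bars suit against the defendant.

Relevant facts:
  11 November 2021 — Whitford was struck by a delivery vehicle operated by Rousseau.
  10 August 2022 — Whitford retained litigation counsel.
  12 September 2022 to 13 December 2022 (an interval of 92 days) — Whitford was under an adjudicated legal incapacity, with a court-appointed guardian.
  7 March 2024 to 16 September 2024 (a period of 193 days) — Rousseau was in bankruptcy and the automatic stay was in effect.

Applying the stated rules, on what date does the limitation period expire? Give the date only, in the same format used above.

23 May 2025

The limitation period began to run on 11 November 2021.
Adding the 3 years base period to 11 November 2021 gives a deadline of 11 November 2024, before any tolling.
The period was tolled for 193 days by the automatic bankruptcy stay (7 March 2024 to 16 September 2024), pushing the deadline to 23 May 2025.
No stated provision tolls the period for the plaintiff's incapacity, so the interval from 12 September 2022 to 13 December 2022 has no effect on the deadline.
None of the other events listed affects the running of the period under the stated rules.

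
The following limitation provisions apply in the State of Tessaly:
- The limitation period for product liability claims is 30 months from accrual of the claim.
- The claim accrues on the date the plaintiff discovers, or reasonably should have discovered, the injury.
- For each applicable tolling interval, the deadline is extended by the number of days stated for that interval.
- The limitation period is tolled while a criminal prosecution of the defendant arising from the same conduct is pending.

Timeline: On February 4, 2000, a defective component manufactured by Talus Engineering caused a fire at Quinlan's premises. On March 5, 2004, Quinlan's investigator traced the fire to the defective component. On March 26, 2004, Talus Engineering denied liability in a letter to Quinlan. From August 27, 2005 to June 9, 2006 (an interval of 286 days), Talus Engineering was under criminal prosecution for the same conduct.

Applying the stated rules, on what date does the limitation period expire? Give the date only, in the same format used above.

Accrual is tied to discovery, so the period began on March 5, 2004 rather than on February 4, 2000 when the act occurred.
30 months from March 5, 2004 is September 5, 2006.
The period was tolled for 286 days by the pending criminal prosecution (August 27, 2005 to June 9, 2006), pushing the deadline to June 18, 2007.
None of the other events listed affects the running of the period under the stated rules.

June 18, 2007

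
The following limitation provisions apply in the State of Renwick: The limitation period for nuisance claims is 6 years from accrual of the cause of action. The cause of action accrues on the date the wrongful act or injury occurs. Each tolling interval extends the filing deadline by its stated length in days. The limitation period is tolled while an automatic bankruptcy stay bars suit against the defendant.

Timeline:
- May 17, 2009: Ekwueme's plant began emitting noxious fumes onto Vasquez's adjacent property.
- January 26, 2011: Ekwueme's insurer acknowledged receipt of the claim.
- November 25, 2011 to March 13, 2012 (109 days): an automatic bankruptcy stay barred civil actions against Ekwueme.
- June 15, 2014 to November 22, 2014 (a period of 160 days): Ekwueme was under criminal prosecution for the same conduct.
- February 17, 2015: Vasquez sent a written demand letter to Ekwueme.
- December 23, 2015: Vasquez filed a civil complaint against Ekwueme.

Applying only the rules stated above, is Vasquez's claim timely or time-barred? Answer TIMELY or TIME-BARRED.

TIME-BARRED

The claim accrued on May 17, 2009, when the wrongful act occurred.
Adding the 6 years base period to May 17, 2009 gives a deadline of May 17, 2015, before any tolling.
Because the automatic bankruptcy stay ran from November 25, 2011 to March 13, 2012, the deadline is extended by 109 days to September 3, 2015.
The pending criminal prosecution from June 15, 2014 to November 22, 2014 does not toll the period, because no stated rule makes a criminal prosecution a tolling event.
None of the other events listed affects the running of the period under the stated rules.
The December 23, 2015 filing falls after the September 3, 2015 deadline; the claim is time-barred.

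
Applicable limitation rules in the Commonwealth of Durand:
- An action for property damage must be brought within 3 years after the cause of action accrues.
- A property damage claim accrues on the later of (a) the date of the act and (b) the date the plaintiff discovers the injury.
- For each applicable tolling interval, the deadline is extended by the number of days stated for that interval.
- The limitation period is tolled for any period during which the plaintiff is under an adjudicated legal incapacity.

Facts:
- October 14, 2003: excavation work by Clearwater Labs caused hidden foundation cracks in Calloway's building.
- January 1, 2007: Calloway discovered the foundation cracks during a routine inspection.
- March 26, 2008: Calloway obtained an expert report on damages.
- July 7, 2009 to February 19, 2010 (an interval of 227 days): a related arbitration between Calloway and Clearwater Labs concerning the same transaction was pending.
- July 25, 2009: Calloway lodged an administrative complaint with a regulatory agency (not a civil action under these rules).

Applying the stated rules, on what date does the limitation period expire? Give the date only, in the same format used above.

January 1, 2010

Taking the later of the act (October 14, 2003) and discovery (January 1, 2007), the claim accrued on January 1, 2007.
The untolled deadline — 3 years after January 1, 2007 — is January 1, 2010.
Although a pending arbitration ran from July 7, 2009 to February 19, 2010, the stated rules do not make that a tolling event, so it is disregarded.
The other events in the timeline have no effect on the limitation period under the stated rules.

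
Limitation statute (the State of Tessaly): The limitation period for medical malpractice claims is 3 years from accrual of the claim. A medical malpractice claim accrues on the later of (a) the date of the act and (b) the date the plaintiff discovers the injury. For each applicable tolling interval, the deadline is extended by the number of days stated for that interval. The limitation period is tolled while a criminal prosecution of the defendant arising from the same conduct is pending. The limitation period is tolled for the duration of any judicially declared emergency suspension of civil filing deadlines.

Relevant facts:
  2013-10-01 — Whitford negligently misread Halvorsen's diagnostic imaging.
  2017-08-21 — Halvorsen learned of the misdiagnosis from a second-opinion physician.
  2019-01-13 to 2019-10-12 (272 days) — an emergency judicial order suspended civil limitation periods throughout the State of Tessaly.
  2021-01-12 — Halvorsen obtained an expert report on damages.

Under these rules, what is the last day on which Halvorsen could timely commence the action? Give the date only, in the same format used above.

Because discovery on 2017-08-21 post-dates the 2013-10-01 act, accrual under the later-of rule falls on 2017-08-21.
Adding the 3 years base period to 2017-08-21 gives a deadline of 2020-08-21, before any tolling.
The period was tolled for 272 days by the emergency suspension of filing deadlines (2019-01-13 to 2019-10-12), pushing the deadline to 2021-05-20.
Nothing else in the chronology tolls or restarts the period.

2021-05-20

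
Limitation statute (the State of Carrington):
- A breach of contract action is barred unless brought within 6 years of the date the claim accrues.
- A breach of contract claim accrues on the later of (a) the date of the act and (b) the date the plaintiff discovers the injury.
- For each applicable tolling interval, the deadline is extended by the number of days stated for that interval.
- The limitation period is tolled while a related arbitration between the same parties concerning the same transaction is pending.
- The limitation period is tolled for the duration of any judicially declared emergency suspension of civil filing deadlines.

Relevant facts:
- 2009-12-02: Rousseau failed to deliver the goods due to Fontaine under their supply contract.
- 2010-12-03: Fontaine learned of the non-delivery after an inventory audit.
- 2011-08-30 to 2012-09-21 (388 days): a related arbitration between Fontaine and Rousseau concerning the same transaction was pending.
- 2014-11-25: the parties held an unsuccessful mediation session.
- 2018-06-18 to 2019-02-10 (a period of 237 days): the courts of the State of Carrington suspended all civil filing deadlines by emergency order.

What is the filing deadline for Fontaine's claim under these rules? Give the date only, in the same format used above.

2017-12-26

The claim accrued on 2010-12-03 — the later of the 2009-12-02 act and the 2010-12-03 discovery.
6 years from 2010-12-03 is 2016-12-03.
The period was tolled for 388 days by the pending related arbitration (2011-08-30 to 2012-09-21), pushing the deadline to 2017-12-26.
By the time the emergency suspension of filing deadlines began on 2018-06-18, the limitation period had already expired on 2017-12-26; that interval cannot revive it.
Nothing else in the chronology tolls or restarts the period.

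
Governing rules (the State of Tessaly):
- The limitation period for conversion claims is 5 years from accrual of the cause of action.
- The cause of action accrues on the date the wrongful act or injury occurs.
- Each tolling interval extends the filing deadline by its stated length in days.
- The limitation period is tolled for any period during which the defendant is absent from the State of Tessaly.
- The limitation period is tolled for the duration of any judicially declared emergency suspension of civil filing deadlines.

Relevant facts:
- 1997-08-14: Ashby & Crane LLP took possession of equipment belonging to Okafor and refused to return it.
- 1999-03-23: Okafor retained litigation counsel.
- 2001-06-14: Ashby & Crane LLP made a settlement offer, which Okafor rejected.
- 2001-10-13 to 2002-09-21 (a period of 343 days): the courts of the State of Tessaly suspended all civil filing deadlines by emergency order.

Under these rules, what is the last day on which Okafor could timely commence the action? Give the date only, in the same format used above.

The limitation period began to run on 1997-08-14.
Adding the 5 years base period to 1997-08-14 gives a deadline of 2002-08-14, before any tolling.
Because the emergency suspension of filing deadlines ran from 2001-10-13 to 2002-09-21, the deadline is extended by 343 days to 2003-07-23.
The other events in the timeline have no effect on the limitation period under the stated rules.

2003-07-23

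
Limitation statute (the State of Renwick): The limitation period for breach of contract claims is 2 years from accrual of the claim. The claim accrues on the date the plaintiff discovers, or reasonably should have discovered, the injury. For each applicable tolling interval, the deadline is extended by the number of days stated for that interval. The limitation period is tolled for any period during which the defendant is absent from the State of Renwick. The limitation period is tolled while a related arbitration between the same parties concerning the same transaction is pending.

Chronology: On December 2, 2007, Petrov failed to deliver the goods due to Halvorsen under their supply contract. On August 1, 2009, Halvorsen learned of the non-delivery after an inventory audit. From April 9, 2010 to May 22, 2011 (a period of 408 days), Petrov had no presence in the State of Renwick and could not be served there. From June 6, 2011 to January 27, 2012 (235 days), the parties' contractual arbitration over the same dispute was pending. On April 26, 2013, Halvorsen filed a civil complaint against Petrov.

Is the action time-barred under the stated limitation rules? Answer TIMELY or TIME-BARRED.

TIMELY

Accrual is tied to discovery, so the period began on August 1, 2009 rather than on December 2, 2007 when the act occurred.
Adding the 2 years base period to August 1, 2009 gives a deadline of August 1, 2011, before any tolling.
Because the defendant's absence from the jurisdiction ran from April 9, 2010 to May 22, 2011, the deadline is extended by 408 days to September 12, 2012.
The pending related arbitration from June 6, 2011 to January 27, 2012 tolled the period for 235 days, extending the deadline to May 5, 2013.
The April 26, 2013 filing precedes the May 5, 2013 deadline; the claim is timely.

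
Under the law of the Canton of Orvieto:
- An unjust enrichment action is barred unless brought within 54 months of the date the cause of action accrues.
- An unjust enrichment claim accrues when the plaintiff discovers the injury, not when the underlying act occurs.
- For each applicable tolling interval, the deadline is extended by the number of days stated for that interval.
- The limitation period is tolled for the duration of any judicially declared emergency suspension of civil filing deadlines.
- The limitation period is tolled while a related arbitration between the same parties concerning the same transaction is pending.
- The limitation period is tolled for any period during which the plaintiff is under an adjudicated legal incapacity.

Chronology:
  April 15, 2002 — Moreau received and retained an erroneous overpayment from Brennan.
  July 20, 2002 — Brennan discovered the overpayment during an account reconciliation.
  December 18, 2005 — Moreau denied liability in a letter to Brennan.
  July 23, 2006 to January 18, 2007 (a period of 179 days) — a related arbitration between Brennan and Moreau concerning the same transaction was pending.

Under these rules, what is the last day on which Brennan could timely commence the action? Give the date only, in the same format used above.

July 18, 2007

The claim did not accrue until Brennan discovered the injury on July 20, 2002; the April 15, 2002 act date does not start the clock under the stated rule.
The untolled deadline — 54 months after July 20, 2002 — is January 20, 2007.
The pending related arbitration from July 23, 2006 to January 18, 2007 tolled the period for 179 days, extending the deadline to July 18, 2007.
The other events in the timeline have no effect on the limitation period under the stated rules.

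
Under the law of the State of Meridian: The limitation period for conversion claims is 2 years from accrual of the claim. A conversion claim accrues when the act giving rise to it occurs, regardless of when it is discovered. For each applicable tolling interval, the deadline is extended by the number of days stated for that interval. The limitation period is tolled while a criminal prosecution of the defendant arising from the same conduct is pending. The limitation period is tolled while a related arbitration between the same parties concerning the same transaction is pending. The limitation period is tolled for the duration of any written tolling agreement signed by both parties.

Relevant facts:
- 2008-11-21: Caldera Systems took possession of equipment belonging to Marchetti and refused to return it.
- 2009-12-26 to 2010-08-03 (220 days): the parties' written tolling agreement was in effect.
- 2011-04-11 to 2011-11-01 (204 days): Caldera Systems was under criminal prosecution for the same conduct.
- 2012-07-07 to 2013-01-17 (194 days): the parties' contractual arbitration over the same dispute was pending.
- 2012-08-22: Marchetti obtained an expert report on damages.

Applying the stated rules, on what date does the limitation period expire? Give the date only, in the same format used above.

The claim accrued on 2008-11-21, when the wrongful act occurred.
2 years from 2008-11-21 is 2010-11-21.
Because the written tolling agreement ran from 2009-12-26 to 2010-08-03, the deadline is extended by 220 days to 2011-06-29.
Because the pending criminal prosecution ran from 2011-04-11 to 2011-11-01, the deadline is extended by 204 days to 2012-01-19.
By the time the pending related arbitration began on 2012-07-07, the limitation period had already expired on 2012-01-19; that interval cannot revive it.
The other events in the timeline have no effect on the limitation period under the stated rules.

2012-01-19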